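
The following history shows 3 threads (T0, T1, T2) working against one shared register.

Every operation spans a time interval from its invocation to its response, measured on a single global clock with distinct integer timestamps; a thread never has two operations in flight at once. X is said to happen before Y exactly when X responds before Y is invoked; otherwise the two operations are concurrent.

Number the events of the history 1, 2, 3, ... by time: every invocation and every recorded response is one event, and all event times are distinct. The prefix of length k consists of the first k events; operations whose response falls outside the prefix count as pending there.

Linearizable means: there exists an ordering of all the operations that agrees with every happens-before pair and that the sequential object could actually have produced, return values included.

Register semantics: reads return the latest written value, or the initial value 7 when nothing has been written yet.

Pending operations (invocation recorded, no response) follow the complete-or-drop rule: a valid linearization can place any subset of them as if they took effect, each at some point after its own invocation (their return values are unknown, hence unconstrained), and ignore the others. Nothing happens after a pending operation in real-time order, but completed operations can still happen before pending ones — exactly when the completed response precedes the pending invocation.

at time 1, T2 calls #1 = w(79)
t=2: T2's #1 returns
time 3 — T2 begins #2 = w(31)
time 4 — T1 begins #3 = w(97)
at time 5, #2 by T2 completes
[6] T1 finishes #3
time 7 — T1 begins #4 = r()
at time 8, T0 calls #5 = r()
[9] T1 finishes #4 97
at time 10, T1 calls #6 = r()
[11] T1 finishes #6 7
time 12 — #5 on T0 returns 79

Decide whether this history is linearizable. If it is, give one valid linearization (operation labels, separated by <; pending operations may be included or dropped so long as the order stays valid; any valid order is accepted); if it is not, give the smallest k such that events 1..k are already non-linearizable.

not linearizable — minimal violating prefix: 11 events

events 1..10 are fine; event 11 — the response of #6 at time 11 — makes the prefix non-linearizable
all 2 real-time-respecting orders fail — 5 completed register operations, no legal replay
completion choices over the 1 pending operation (#5) were checked; none helps
one such order, #1, #2, #3, #4, #6 (pending dropped), breaks at step 5 where #6 r() → 7 is illegal
one such order, #1, #3, #2, #4, #6 (pending dropped), breaks at step 4 where #4 r() → 97 is illegal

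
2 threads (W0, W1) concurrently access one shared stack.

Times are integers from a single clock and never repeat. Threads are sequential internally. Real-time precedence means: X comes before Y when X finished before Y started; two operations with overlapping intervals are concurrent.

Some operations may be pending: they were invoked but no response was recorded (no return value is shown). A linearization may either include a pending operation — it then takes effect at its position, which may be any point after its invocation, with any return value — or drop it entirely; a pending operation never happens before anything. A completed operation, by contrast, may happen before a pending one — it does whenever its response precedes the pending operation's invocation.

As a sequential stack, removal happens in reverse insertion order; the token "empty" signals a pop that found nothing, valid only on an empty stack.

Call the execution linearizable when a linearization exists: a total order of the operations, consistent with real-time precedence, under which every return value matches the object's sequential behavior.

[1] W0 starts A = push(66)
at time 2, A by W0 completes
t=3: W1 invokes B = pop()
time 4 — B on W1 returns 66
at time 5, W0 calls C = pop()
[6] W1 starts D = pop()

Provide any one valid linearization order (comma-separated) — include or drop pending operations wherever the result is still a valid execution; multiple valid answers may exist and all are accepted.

A, B

step 1: A push(66) — stack <66>
step 2: B pop() → 66 — stack <>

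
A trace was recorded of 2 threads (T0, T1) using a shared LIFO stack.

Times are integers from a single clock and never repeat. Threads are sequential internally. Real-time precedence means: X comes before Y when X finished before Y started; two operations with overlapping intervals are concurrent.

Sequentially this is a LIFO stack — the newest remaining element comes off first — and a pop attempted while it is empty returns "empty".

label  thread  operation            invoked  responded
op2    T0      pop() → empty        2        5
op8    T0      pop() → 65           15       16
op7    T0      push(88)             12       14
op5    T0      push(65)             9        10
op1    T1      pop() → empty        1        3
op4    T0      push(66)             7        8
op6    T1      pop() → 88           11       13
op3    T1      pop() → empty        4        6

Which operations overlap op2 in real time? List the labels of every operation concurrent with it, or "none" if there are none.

op1, op3

overlap test against op2 [2,5]: concurrent iff the interval meets 2..5
op1 [1,3]: concurrent
op3 [4,6]: concurrent
op4 [7,8]: after
op5 [9,10]: after
op6 [11,13]: after
op7 [12,14]: after
op8 [15,16]: after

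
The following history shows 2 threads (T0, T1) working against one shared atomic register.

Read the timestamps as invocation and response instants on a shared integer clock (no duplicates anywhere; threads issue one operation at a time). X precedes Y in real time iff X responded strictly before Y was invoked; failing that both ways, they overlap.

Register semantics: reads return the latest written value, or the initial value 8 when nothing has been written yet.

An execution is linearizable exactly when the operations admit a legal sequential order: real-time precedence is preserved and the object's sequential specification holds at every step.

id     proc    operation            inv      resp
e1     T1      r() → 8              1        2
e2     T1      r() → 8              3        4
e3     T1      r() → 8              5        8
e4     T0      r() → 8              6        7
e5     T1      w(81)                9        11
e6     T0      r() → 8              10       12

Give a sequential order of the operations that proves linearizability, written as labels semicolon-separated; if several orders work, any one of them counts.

e1; e2; e3; e4; e6; e5

step 1: e1 r() → 8 — value 8
step 2: e2 r() → 8 — value 8
step 3: e3 r() → 8 — value 8
step 4: e4 r() → 8 — value 8
step 5: e6 r() → 8 — value 8
step 6: e5 w(81) — value 81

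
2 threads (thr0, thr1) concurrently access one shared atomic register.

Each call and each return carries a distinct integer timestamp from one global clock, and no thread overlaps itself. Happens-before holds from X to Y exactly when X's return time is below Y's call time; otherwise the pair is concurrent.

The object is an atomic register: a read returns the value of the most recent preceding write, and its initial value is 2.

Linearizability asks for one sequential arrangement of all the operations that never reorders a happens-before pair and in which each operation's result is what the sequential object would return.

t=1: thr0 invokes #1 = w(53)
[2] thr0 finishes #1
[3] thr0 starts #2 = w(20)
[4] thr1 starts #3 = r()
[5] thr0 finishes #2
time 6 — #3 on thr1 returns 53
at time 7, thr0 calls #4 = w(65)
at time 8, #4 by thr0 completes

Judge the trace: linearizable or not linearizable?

linearizable

a witness: #1, #3, #2, #4
1. #1 w(53), leaving value 53
2. #3 r() → 53, leaving value 53
3. #2 w(20), leaving value 20
4. #4 w(65), leaving value 65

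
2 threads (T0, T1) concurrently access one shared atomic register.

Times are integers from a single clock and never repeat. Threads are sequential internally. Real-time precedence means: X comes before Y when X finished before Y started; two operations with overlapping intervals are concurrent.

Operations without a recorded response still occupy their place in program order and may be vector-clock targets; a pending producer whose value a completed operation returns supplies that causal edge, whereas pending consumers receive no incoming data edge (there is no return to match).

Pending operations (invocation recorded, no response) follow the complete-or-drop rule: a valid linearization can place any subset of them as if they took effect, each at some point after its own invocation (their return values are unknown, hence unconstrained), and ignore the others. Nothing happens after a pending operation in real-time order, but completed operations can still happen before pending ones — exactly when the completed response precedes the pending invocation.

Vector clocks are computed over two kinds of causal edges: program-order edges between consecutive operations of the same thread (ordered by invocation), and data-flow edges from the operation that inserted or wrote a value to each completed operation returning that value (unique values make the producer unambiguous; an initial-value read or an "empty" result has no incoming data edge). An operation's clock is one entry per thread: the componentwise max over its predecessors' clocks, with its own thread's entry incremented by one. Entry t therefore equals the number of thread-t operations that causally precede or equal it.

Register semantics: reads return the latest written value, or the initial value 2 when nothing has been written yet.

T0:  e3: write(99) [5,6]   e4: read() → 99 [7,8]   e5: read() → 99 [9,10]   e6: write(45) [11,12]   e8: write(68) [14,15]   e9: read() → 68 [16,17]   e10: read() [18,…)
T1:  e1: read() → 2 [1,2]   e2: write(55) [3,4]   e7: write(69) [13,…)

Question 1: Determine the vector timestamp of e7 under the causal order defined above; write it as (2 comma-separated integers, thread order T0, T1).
VC(e1, invoked at 1): no causal predecessors; +1 on T1 → (0, 1)
VC(e3, invoked at 5): no causal predecessors; +1 on T0 → (1, 0)
e2 (invocation 3): componentwise max over VC(e1)=(0, 1), +1 at T1, giving (0, 2)
e4 (invocation 7): componentwise max over VC(e3)=(1, 0), +1 at T0, giving (2, 0)
e7 (invocation 13): componentwise max over VC(e2)=(0, 2), +1 at T1, giving (0, 3)
e5 (invocation 9): componentwise max over VC(e3)=(1, 0), VC(e4)=(2, 0), +1 at T0, giving (3, 0)
e6 (invocation 11): componentwise max over VC(e5)=(3, 0), +1 at T0, giving (4, 0)
e8 (invocation 14): componentwise max over VC(e6)=(4, 0), +1 at T0, giving (5, 0)
e9 (invocation 16): componentwise max over VC(e8)=(5, 0), +1 at T0, giving (6, 0)
e10 (invocation 18): componentwise max over VC(e9)=(6, 0), +1 at T0, giving (7, 0)
target: VC(e7) = (0, 3)

(0, 3)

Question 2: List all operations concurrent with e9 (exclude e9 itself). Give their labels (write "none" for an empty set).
overlap test against e9 [16,17]: concurrent iff the interval meets 16..17
e1 [1,2]: before
e2 [3,4]: before
e3 [5,6]: before
e4 [7,8]: before
e5 [9,10]: before
e6 [11,12]: before
e7 [13,…): concurrent
e8 [14,15]: before
e10 [18,…): after

e7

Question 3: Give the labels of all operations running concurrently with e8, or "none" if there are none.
e8 spans [14,15]; an op avoiding the whole window 14..15 is ordered, any other is concurrent
e1 [1,2]: before
e2 [3,4]: before
e3 [5,6]: before
e4 [7,8]: before
e5 [9,10]: before
e6 [11,12]: before
e7 [13,…): concurrent
e9 [16,17]: after
e10 [18,…): after

e7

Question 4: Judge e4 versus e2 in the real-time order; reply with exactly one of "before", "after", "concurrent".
e4 spans [7,8], e2 spans [3,4]
resp(e2)=4 < inv(e4)=7

after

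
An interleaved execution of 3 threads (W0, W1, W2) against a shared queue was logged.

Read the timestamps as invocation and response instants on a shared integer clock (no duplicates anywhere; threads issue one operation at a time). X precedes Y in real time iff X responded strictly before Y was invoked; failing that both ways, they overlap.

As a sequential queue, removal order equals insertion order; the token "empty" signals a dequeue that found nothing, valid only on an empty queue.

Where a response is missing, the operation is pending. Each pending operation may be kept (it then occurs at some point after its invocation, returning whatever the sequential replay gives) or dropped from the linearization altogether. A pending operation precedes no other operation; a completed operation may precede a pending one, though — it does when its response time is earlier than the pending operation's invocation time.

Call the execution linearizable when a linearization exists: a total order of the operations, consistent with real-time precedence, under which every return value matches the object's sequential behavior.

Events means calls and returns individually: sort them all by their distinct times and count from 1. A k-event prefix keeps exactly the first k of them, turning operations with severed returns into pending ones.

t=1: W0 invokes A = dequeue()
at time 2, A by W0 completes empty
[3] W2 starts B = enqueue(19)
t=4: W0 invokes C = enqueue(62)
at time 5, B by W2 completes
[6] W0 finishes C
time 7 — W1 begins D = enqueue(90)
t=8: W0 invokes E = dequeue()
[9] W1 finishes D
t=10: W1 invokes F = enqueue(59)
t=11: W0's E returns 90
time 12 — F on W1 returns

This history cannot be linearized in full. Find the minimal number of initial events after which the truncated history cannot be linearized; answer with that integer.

11

events 1..10 are still linearizable — one witness is A, B, C, D:
1. A dequeue() → empty, leaving queue <>
2. B enqueue(19), leaving queue <19>
3. C enqueue(62), leaving queue <19,62>
4. D enqueue(90), leaving queue <19,62,90>
once event 11 joins (E's response, time 11), exhaustive search finds no witness
including or dropping the 1 pending operation (F) in any combination fails
take A, B, C, D, E (pending dropped): step 5 already fails, because E dequeue() → 90 cannot occur there
take A, B, C, E, D (pending dropped): step 4 already fails, because E dequeue() → 90 cannot occur there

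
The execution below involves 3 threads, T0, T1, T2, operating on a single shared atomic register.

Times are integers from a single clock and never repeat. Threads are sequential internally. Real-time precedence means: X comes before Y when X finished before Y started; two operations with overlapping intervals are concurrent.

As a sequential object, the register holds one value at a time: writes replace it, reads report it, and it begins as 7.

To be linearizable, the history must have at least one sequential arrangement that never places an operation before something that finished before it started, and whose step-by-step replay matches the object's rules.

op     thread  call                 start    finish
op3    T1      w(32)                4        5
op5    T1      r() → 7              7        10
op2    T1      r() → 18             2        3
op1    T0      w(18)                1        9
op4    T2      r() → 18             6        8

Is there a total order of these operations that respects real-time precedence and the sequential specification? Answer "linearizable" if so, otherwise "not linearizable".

prefix check: 1..7 passes, 1..8 fails once op4's time-8 response joins
exhaustive check: the 3 completed atomic register ops admit one real-time order; illegal
completion choices over the 2 pending operations (op1, op5) were checked; none helps
sample order op2, op3, op4 (pending dropped) stalls at step 1 — op2 r() → 18 has no legal effect

not linearizable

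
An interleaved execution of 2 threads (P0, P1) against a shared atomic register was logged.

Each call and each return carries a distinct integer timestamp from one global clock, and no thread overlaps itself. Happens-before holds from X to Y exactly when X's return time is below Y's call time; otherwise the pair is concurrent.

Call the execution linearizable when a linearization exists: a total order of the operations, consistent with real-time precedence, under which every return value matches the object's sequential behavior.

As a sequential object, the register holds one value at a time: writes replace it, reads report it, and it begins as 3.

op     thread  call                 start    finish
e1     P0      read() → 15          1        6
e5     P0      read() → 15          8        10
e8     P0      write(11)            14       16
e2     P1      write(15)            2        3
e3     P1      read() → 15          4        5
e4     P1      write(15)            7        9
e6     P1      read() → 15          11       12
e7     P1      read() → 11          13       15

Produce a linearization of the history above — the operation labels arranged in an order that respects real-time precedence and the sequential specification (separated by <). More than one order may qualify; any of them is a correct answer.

after step 1 (e2 write(15)): value 15
after step 2 (e1 read() → 15): value 15
after step 3 (e3 read() → 15): value 15
after step 4 (e4 write(15)): value 15
after step 5 (e5 read() → 15): value 15
after step 6 (e6 read() → 15): value 15
after step 7 (e8 write(11)): value 11
after step 8 (e7 read() → 11): value 11

e2 < e1 < e3 < e4 < e5 < e6 < e8 < e7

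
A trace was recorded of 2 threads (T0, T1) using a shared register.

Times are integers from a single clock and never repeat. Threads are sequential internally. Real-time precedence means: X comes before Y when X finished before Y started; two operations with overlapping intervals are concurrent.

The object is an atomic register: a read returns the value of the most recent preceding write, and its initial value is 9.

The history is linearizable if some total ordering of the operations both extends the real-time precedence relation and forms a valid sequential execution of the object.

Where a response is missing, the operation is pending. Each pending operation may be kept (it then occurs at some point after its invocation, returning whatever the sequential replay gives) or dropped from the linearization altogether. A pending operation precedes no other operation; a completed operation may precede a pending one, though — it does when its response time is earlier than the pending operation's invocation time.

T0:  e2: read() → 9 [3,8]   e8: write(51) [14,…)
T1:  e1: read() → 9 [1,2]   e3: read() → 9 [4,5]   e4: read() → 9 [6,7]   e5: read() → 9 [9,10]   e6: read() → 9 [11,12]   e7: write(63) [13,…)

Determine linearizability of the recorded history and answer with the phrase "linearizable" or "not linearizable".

linearizable

witness order: e1, e2, e3, e4, e5, e6
after step 1 (e1 read() → 9): value 9
after step 2 (e2 read() → 9): value 9
after step 3 (e3 read() → 9): value 9
after step 4 (e4 read() → 9): value 9
after step 5 (e5 read() → 9): value 9
after step 6 (e6 read() → 9): value 9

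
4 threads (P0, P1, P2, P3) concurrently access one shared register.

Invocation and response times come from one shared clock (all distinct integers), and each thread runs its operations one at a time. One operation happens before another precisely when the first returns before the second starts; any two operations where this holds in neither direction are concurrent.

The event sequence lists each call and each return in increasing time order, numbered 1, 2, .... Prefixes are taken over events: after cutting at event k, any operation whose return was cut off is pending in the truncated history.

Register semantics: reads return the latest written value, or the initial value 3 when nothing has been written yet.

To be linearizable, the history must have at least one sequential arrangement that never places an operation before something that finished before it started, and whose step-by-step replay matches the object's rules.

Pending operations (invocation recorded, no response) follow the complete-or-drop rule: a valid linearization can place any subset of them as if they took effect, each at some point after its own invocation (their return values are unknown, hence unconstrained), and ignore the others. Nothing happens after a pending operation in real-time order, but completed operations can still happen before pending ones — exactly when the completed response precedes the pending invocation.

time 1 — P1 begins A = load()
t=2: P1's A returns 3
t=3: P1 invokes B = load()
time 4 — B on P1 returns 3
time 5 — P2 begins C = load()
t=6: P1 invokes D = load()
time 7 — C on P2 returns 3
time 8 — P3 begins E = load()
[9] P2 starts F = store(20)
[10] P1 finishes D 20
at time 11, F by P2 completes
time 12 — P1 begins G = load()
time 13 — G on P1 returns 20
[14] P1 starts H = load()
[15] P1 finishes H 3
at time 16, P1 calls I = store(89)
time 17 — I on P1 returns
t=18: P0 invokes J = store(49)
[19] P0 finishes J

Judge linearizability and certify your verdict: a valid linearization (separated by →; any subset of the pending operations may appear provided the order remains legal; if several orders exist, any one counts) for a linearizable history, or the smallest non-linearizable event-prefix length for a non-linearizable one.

cut after 14 events: linearizable; cut after 15 events (H responds, time 15): not linearizable
7 completed operations, 3 real-time-consistent orders — every register replay fails
every completion of the 1 pending operation (E) was checked; none linearizes
one such order, A, B, C, D, F, G, H (pending dropped), breaks at step 4 where D load() → 20 is illegal
one such order, A, B, C, F, D, G, H (pending dropped), breaks at step 7 where H load() → 3 is illegal

not linearizable — minimal violating prefix: 15 events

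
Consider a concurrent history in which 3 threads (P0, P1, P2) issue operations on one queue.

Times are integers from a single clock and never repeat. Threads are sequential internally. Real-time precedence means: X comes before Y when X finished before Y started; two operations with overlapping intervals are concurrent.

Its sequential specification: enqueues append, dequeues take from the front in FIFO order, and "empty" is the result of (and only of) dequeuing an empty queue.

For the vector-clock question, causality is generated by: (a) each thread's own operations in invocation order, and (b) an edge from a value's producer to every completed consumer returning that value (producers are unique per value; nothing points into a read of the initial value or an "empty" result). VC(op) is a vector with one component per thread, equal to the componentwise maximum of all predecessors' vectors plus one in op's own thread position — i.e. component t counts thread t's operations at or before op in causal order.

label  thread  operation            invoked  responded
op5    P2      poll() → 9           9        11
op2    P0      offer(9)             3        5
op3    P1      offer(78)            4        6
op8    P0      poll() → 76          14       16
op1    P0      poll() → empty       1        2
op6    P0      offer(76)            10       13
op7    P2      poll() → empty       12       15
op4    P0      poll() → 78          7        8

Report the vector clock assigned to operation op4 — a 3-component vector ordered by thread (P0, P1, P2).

root op op3, invoked 4: fresh clock plus P1's own tick → (0, 1, 0)
root op op1, invoked 1: fresh clock plus P0's own tick → (1, 0, 0)
op2, invoked 3, takes VC(op1)=(1, 0, 0) under max, adds 1 for P0 → (2, 0, 0)
op5, invoked 9, takes VC(op2)=(2, 0, 0) under max, adds 1 for P2 → (2, 0, 1)
op7, invoked 12, takes VC(op5)=(2, 0, 1) under max, adds 1 for P2 → (2, 0, 2)
op4, invoked 7, takes VC(op2)=(2, 0, 0), VC(op3)=(0, 1, 0) under max, adds 1 for P0 → (3, 1, 0)
op6, invoked 10, takes VC(op4)=(3, 1, 0) under max, adds 1 for P0 → (4, 1, 0)
op8, invoked 14, takes VC(op6)=(4, 1, 0) under max, adds 1 for P0 → (5, 1, 0)
target: VC(op4) = (3, 1, 0)

(3, 1, 0)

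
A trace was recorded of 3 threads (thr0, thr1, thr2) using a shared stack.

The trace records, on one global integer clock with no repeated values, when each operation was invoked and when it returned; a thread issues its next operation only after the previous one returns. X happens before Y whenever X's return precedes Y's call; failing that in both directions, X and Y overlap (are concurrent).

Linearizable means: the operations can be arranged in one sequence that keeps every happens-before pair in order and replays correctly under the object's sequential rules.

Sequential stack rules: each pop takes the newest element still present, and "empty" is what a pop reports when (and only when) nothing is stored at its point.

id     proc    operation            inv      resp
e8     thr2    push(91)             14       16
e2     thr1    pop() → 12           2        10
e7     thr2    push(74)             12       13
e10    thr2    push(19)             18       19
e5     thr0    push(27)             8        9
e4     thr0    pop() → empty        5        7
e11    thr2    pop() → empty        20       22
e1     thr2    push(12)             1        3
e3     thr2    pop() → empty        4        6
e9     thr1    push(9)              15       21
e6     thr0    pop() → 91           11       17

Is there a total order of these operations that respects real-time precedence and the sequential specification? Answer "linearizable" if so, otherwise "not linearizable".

events 1..21 are fine; event 22 — the response of e11 at time 22 — makes the prefix non-linearizable
every one of the 140 real-time-consistent orders over 11 completed stack ops fails the sequential spec
e.g. e1, e2, e3, e4, e5, e6, e7, e8, e9, e10, e11: illegal at step 6, since e6 pop() → 91 cannot apply there
e.g. e1, e2, e3, e4, e5, e6, e7, e8, e10, e9, e11: illegal at step 6, since e6 pop() → 91 cannot apply there

not linearizable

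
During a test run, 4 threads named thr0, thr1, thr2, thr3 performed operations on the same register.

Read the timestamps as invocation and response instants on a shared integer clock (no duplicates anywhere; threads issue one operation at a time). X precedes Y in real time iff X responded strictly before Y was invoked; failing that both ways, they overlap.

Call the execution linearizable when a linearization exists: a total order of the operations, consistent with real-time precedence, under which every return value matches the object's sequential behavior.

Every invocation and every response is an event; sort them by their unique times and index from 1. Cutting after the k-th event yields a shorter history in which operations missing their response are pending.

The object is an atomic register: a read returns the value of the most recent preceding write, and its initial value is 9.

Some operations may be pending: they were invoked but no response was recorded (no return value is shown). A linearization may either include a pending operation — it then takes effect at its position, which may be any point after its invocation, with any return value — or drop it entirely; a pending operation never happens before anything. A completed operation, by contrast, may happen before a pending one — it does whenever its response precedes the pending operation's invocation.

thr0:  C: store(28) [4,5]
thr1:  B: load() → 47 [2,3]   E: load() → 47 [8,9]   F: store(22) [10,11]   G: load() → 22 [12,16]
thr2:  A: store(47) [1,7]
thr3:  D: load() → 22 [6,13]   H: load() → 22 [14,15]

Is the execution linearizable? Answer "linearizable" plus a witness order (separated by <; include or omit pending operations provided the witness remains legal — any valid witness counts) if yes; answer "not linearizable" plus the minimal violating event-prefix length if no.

not linearizable — minimal violating prefix: 9 events

already the first 9 events (up to E's response at time 9) admit no linearization; the first 8 still do
the 4 completed operations admit 3 real-time orders; each fails the register replay
no completion choice of the 1 pending operation (D) rescues it — every subset was tried
one such order, A, B, C, E (pending dropped), breaks at step 4 where E load() → 47 is illegal
one such order, B, A, C, E (pending dropped), breaks at step 1 where B load() → 47 is illegal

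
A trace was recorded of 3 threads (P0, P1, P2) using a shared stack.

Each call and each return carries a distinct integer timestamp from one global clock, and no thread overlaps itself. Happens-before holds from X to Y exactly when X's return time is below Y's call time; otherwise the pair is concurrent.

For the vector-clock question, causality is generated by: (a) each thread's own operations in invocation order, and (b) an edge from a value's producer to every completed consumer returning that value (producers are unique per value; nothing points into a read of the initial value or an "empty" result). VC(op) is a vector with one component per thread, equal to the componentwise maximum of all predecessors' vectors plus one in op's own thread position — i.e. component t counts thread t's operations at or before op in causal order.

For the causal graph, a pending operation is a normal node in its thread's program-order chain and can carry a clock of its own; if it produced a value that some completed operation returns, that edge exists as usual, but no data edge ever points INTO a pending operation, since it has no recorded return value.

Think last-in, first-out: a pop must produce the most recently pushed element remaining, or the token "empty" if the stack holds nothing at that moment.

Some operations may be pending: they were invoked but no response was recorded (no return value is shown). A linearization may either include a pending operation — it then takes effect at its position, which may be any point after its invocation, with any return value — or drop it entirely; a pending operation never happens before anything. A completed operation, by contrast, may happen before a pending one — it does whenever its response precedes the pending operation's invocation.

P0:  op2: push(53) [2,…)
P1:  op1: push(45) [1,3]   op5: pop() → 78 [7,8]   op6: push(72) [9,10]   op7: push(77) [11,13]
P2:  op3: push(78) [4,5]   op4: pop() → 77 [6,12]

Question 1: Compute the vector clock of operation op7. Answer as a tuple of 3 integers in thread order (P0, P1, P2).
Answer: (0, 4, 1)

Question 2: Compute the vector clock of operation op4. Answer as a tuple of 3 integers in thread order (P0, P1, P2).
Answer: (0, 4, 2)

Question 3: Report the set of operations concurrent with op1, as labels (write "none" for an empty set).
Answer: op2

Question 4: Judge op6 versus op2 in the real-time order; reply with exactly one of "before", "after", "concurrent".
Answer: concurrent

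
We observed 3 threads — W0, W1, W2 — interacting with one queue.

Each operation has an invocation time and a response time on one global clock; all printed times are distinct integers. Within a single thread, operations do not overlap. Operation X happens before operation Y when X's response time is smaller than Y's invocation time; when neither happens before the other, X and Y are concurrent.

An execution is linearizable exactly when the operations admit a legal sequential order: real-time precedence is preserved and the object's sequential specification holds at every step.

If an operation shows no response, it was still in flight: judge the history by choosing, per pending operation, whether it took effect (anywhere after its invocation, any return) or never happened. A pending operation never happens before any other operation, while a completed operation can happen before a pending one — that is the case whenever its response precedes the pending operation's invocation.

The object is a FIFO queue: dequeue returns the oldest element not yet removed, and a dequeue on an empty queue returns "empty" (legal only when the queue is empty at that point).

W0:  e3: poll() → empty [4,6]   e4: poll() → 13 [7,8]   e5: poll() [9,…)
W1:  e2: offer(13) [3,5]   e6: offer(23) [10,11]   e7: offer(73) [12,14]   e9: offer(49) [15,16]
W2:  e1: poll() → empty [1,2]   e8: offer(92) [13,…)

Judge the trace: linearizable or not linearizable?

a witness: e1, e3, e2, e4, e5, e6, e7, e8, e9
after step 1 (e1 poll() → empty): queue <>
after step 2 (e3 poll() → empty): queue <>
after step 3 (e2 offer(13)): queue <13>
after step 4 (e4 poll() → 13): queue <>
after step 5 (e5 poll() (pending, included)): queue <>
after step 6 (e6 offer(23)): queue <23>
after step 7 (e7 offer(73)): queue <23,73>
after step 8 (e8 offer(92) (pending, included)): queue <23,73,92>
after step 9 (e9 offer(49)): queue <23,73,92,49>

linearizable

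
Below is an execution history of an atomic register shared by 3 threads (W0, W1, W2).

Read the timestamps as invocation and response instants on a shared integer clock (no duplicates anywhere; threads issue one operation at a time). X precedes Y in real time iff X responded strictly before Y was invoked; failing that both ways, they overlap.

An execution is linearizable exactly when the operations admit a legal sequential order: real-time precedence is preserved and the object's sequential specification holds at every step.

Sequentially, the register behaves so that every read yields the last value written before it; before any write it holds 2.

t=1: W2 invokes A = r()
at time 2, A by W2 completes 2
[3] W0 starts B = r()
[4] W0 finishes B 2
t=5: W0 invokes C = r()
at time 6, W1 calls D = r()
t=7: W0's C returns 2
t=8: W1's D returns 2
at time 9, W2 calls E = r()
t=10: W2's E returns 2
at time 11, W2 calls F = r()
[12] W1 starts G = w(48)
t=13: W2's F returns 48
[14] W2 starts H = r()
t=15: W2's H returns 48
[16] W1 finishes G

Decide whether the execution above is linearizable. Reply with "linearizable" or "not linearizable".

linearizable

witness order: A, B, C, D, E, G, F, H
step 1: A r() → 2 — value 2
step 2: B r() → 2 — value 2
step 3: C r() → 2 — value 2
step 4: D r() → 2 — value 2
step 5: E r() → 2 — value 2
step 6: G w(48) — value 48
step 7: F r() → 48 — value 48
step 8: H r() → 48 — value 48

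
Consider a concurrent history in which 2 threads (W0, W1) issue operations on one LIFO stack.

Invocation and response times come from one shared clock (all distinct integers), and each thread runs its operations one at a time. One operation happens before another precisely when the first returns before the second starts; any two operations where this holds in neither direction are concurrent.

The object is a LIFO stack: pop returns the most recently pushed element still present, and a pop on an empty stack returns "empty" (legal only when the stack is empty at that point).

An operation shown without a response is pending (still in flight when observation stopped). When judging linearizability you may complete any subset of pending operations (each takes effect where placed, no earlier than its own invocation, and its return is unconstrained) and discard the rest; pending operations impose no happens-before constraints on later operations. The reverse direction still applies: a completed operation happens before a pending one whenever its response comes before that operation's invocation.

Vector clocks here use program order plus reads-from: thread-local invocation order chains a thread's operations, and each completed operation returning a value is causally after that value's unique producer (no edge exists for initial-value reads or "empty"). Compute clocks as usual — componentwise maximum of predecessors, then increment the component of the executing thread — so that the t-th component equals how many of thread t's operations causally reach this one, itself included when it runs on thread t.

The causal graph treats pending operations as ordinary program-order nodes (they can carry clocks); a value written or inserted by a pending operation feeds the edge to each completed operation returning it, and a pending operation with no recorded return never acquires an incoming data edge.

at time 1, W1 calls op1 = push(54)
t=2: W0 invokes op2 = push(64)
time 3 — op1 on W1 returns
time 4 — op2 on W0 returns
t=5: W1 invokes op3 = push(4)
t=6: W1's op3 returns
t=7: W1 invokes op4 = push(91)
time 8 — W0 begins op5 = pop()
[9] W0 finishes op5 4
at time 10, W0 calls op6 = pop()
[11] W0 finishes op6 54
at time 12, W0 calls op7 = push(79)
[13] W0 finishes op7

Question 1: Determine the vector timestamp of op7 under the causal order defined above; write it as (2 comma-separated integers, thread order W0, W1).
(4, 2)

root op op1, invoked 1: fresh clock plus W1's own tick → (0, 1)
root op op2, invoked 2: fresh clock plus W0's own tick → (1, 0)
op3 (invocation 5): componentwise max over VC(op1)=(0, 1), +1 at W1, giving (0, 2)
op4 (invocation 7): componentwise max over VC(op3)=(0, 2), +1 at W1, giving (0, 3)
op5 (invocation 8): componentwise max over VC(op2)=(1, 0), VC(op3)=(0, 2), +1 at W0, giving (2, 2)
op6 (invocation 10): componentwise max over VC(op1)=(0, 1), VC(op5)=(2, 2), +1 at W0, giving (3, 2)
op7 (invocation 12): componentwise max over VC(op6)=(3, 2), +1 at W0, giving (4, 2)
target: VC(op7) = (4, 2)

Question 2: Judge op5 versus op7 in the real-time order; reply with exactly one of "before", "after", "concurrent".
before

op5 spans [8,9], op7 spans [12,13]
resp(op5)=9 < inv(op7)=12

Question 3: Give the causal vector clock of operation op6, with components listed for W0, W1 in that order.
(3, 2)

no predecessors for op1 (invoked 1): W1 increments from zero → (0, 1)
no predecessors for op2 (invoked 2): W0 increments from zero → (1, 0)
merge at op3 (invoked 5): VC(op1)=(0, 1), own-thread bump on W1 → (0, 2)
merge at op4 (invoked 7): VC(op3)=(0, 2), own-thread bump on W1 → (0, 3)
merge at op5 (invoked 8): VC(op2)=(1, 0), VC(op3)=(0, 2), own-thread bump on W0 → (2, 2)
merge at op6 (invoked 10): VC(op1)=(0, 1), VC(op5)=(2, 2), own-thread bump on W0 → (3, 2)
merge at op7 (invoked 12): VC(op6)=(3, 2), own-thread bump on W0 → (4, 2)
target: VC(op6) = (3, 2)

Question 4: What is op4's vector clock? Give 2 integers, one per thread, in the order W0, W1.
(0, 3)

op1, invoked 1, has no incoming edges; only W1's bump applies → (0, 1)
op2, invoked 2, has no incoming edges; only W0's bump applies → (1, 0)
VC(op3, invoked at 5): max of VC(op1)=(0, 1), then +1 on thread W1 → (0, 2)
VC(op4, invoked at 7): max of VC(op3)=(0, 2), then +1 on thread W1 → (0, 3)
VC(op5, invoked at 8): max of VC(op2)=(1, 0), VC(op3)=(0, 2), then +1 on thread W0 → (2, 2)
VC(op6, invoked at 10): max of VC(op1)=(0, 1), VC(op5)=(2, 2), then +1 on thread W0 → (3, 2)
VC(op7, invoked at 12): max of VC(op6)=(3, 2), then +1 on thread W0 → (4, 2)
target: VC(op4) = (0, 3)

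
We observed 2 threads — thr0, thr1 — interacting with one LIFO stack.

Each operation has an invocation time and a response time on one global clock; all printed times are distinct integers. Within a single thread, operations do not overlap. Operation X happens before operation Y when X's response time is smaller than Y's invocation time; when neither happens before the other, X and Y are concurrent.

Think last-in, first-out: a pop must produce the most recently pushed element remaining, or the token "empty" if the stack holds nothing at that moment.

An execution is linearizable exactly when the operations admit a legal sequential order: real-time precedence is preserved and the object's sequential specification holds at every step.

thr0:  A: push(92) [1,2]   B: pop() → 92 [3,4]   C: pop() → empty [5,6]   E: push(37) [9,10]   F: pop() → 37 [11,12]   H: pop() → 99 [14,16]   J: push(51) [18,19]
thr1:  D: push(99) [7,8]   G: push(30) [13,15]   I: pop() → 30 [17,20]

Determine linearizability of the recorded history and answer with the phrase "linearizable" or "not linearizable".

linearizable

witness order: A, B, C, D, E, F, H, G, I, J
after step 1 (A push(92)): stack <92>
after step 2 (B pop() → 92): stack <>
after step 3 (C pop() → empty): stack <>
after step 4 (D push(99)): stack <99>
after step 5 (E push(37)): stack <99,37>
after step 6 (F pop() → 37): stack <99>
after step 7 (H pop() → 99): stack <>
after step 8 (G push(30)): stack <30>
after step 9 (I pop() → 30): stack <>
after step 10 (J push(51)): stack <51>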